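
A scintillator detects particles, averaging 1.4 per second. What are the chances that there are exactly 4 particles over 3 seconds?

0.1944

Over the interval, μ = 1.4 × 3 = 4.2 (3 seconds).
P(N = 4) = e^(−μ) μ^4/4! = e^(−4.2) · 4.2^4/24 ≈ 0.1944.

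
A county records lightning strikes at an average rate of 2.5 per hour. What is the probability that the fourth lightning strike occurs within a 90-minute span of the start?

0.5162

Over the interval, μ = 2.5 × 1.5 = 3.75 (a 90-minute span = 1.5 hours).
The fourth arrival falls in the interval iff at least 4 events occur there: P(S_4 ≤ t) = P(N ≥ 4) = 1 − P(N ≤ 3) ≈ 0.5162.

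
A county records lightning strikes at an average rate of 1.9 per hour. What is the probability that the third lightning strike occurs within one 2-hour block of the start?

Over the interval, μ = 1.9 × 2 = 3.8 (a 2-hour block = 2 hours).
The third arrival falls in the interval iff at least 3 events occur there: P(S_3 ≤ t) = P(N ≥ 3) = 1 − P(N ≤ 2) ≈ 0.7311.

0.7311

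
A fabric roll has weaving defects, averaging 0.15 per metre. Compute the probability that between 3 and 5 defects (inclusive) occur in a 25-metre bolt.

0.5458

Over the interval, μ = 0.15 × 25 = 3.75 (a 25-metre bolt = 25 metres).
P(3 ≤ N ≤ 5) = Σ_{j=3}^{5} e^(−3.75) · 3.75^j/j! ≈ 0.5458.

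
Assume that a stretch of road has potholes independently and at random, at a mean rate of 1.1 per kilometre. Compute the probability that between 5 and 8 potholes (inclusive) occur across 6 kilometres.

0.5669

Over the interval, μ = 1.1 × 6 = 6.6 (6 kilometres).
P(5 ≤ N ≤ 8) = Σ_{j=5}^{8} e^(−6.6) · 6.6^j/j! ≈ 0.5669.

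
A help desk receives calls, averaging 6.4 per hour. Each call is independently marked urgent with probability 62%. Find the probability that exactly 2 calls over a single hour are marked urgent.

0.1489

Thinning: the calls that are marked urgent themselves form a Poisson process with rate 0.62 × 6.4 = 3.968 per hour.
So μ = 3.968.
P(N = 2) = e^(−3.968) · 3.968^2/2! ≈ 0.1489.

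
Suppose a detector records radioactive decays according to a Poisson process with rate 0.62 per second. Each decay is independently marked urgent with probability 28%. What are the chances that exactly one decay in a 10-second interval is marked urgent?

0.3059

Thinning: the decays that are marked urgent themselves form a Poisson process with rate 0.28 × 0.62 = 0.1736 per second.
Over the interval, μ = 0.1736 × 10 = 1.736 (a 10-second interval = 10 seconds).
P(N = 1) = e^(−1.736) · 1.736^1/1! ≈ 0.3059.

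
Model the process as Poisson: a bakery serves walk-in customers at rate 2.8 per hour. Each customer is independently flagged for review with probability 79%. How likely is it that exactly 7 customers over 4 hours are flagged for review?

0.1210

Thinning: the customers that are flagged for review themselves form a Poisson process with rate 0.79 × 2.8 = 2.212 per hour.
Over the interval, μ = 2.212 × 4 = 8.848 (4 hours).
P(N = 7) = e^(−8.848) · 8.848^7/7! ≈ 0.1210.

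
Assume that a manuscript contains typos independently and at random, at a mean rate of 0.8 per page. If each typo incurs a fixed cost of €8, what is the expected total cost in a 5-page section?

E[N] = 0.8 × 5 = 4 (a 5-page section = 5 pages); E[cost] = 4 × €8 = €32.

€32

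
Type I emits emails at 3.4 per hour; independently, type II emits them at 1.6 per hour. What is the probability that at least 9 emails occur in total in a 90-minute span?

Independent Poisson processes superpose: combined rate λ = 3.4 + 1.6 = 5 per hour.
Over the interval, μ = 5 × 1.5 = 7.5 (a 90-minute span = 1.5 hours).
P(N ≥ 9) = 1 − P(N ≤ 8) ≈ 0.3380.

0.3380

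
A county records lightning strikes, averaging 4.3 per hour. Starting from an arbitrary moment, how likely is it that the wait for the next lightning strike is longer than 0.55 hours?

0.0939

The wait for the next event is exponential with rate λ = 4.3 per hour.
P(T > 0.55) = e^(−λt) = e^(−4.3 × 0.55) = e^(−2.365) ≈ 0.0939.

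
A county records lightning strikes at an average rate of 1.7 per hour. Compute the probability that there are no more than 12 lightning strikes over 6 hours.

Over the interval, μ = 1.7 × 6 = 10.2 (6 hours).
P(N ≤ 12) = Σ_{j=0}^{12} e^(−μ) μ^j/j! ≈ 0.7722.

0.7722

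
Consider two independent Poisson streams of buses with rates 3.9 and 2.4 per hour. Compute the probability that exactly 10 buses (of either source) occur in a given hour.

Independent Poisson processes superpose: combined rate λ = 3.9 + 2.4 = 6.3 per hour.
So μ = 6.3.
P(N = 10) = e^(−6.3) · 6.3^10/10! ≈ 0.0498.

0.0498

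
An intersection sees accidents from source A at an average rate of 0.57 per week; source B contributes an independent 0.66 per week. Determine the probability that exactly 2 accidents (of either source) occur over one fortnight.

0.2585

Independent Poisson processes superpose: combined rate λ = 0.57 + 0.66 = 1.23 per week.
Over the interval, μ = 1.23 × 2 = 2.46 (a fortnight = 2 weeks).
P(N = 2) = e^(−2.46) · 2.46^2/2! ≈ 0.2585.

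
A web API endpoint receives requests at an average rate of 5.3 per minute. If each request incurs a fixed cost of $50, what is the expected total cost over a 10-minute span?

$2650

E[N] = 5.3 × 10 = 53 (a 10-minute span = 10 minutes); E[cost] = 53 × $50 = $2650.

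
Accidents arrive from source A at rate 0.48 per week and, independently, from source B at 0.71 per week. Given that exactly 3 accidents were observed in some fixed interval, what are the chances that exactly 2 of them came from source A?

Given the total, each event is independently from source A with probability p = λ_A/(λ_A+λ_B) = 0.48/1.19 ≈ 0.4034.
So K ~ Binomial(3, 0.48/1.19): P(K = 2) = C(3,2) · (0.48/1.19)^2 · (0.71/1.19)^1 ≈ 0.2912.

0.2912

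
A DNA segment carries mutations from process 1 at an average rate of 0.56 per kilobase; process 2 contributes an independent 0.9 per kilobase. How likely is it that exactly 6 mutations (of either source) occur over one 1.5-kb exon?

0.0171

Independent Poisson processes superpose: combined rate λ = 0.56 + 0.9 = 1.46 per kilobase.
Over the interval, μ = 1.46 × 1.5 = 2.19 (a 1.5-kb exon = 1.5 kilobases).
P(N = 6) = e^(−2.19) · 2.19^6/6! ≈ 0.0171.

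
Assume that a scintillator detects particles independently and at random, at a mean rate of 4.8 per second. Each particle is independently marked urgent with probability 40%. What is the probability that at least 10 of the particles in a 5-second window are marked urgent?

Thinning: the particles that are marked urgent themselves form a Poisson process with rate 0.4 × 4.8 = 1.92 per second.
Over the interval, μ = 1.92 × 5 = 9.6 (a 5-second window = 5 seconds).
P(N ≥ 10) = 1 − P(N ≤ 9) ≈ 0.4911.

0.4911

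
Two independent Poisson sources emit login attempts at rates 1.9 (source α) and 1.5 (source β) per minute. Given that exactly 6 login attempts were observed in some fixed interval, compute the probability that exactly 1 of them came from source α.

0.0560

Given the total, each event is independently from source α with probability p = λ_α/(λ_α+λ_β) = 1.9/3.4 ≈ 0.5588.
So K ~ Binomial(6, 1.9/3.4): P(K = 1) = C(6,1) · (1.9/3.4)^1 · (1.5/3.4)^5 ≈ 0.0560.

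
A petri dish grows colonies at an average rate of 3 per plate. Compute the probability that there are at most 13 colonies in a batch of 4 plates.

Over the interval, μ = 3 × 4 = 12 (a batch of 4 plates = 4 plates).
P(N ≤ 13) = Σ_{j=0}^{13} e^(−μ) μ^j/j! ≈ 0.6815.

0.6815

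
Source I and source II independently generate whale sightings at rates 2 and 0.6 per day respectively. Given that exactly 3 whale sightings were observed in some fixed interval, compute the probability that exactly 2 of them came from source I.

Given the total, each event is independently from source I with probability p = λ_I/(λ_I+λ_II) = 2/2.6 ≈ 0.7692.
So K ~ Binomial(3, 2/2.6): P(K = 2) = C(3,2) · (2/2.6)^2 · (0.6/2.6)^1 ≈ 0.4096.

0.4096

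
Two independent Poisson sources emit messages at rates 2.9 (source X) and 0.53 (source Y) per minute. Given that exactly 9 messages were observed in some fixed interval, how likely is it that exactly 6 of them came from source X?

0.1132

Given the total, each event is independently from source X with probability p = λ_X/(λ_X+λ_Y) = 2.9/3.43 ≈ 0.8455.
So K ~ Binomial(9, 2.9/3.43): P(K = 6) = C(9,6) · (2.9/3.43)^6 · (0.53/3.43)^3 ≈ 0.1132.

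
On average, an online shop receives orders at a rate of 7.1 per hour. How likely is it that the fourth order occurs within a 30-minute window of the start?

Over the interval, μ = 7.1 × 0.5 = 3.55 (a 30-minute window = 0.5 hours).
The fourth arrival falls in the interval iff at least 4 events occur there: P(S_4 ≤ t) = P(N ≥ 4) = 1 − P(N ≤ 3) ≈ 0.4741.

0.4741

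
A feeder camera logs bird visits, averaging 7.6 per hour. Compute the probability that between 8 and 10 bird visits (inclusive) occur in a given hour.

With mean μ = 7.6 per hour,
P(8 ≤ N ≤ 10) = Σ_{j=8}^{10} e^(−7.6) · 7.6^j/j! ≈ 0.3435.

0.3435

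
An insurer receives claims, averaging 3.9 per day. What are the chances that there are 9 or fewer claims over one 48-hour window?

Over the interval, μ = 3.9 × 2 = 7.8 (a 48-hour window = 2 days).
P(N ≤ 9) = Σ_{j=0}^{9} e^(−μ) μ^j/j! ≈ 0.7411.

0.7411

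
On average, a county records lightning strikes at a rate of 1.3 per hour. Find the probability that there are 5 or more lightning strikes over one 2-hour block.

0.1226

Over the interval, μ = 1.3 × 2 = 2.6 (a 2-hour block = 2 hours).
P(N ≥ 5) = 1 − P(N ≤ 4) = 1 − Σ_{j=0}^{4} e^(−μ) μ^j/j! ≈ 0.1226.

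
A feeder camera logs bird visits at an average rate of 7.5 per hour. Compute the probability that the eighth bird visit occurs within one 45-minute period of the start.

0.2062

Over the interval, μ = 7.5 × 0.75 = 5.625 (a 45-minute period = 0.75 hours).
The eighth arrival falls in the interval iff at least 8 events occur there: P(S_8 ≤ t) = P(N ≥ 8) = 1 − P(N ≤ 7) ≈ 0.2062.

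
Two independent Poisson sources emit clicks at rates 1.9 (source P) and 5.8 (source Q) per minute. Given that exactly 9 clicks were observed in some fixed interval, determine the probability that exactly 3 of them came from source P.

Given the total, each event is independently from source P with probability p = λ_P/(λ_P+λ_Q) = 1.9/7.7 ≈ 0.2468.
So K ~ Binomial(9, 1.9/7.7): P(K = 3) = C(9,3) · (1.9/7.7)^3 · (5.8/7.7)^6 ≈ 0.2305.

0.2305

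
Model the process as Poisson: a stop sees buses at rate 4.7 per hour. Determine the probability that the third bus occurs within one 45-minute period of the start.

0.6838

Over the interval, μ = 4.7 × 0.75 = 3.525 (a 45-minute period = 0.75 hours).
The third arrival falls in the interval iff at least 3 events occur there: P(S_3 ≤ t) = P(N ≥ 3) = 1 − P(N ≤ 2) ≈ 0.6838.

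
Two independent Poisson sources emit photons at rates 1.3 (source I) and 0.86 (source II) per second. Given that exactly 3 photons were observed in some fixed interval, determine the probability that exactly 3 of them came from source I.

0.2180

Given the total, each event is independently from source I with probability p = λ_I/(λ_I+λ_II) = 1.3/2.16 ≈ 0.6019.
So K ~ Binomial(3, 1.3/2.16): P(K = 3) = C(3,3) · (1.3/2.16)^3 · (0.86/2.16)^0 ≈ 0.2180.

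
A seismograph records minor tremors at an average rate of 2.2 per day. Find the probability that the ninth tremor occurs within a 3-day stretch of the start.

Over the interval, μ = 2.2 × 3 = 6.6 (a 3-day stretch = 3 days).
The ninth arrival falls in the interval iff at least 9 events occur there: P(S_9 ≤ t) = P(N ≥ 9) = 1 − P(N ≤ 8) ≈ 0.2204.

0.2204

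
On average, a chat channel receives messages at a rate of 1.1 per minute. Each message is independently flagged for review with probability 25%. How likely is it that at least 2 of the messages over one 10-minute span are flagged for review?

0.7603

Thinning: the messages that are flagged for review themselves form a Poisson process with rate 0.25 × 1.1 = 0.275 per minute.
Over the interval, μ = 0.275 × 10 = 2.75 (a 10-minute span = 10 minutes).
P(N ≥ 2) = 1 − P(N ≤ 1) ≈ 0.7603.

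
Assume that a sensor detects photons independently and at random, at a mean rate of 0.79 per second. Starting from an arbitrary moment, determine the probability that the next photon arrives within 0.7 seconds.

0.4248

Inter-arrival times are exponential with rate λ = 0.79 per second.
P(T ≤ 0.7) = 1 − e^(−λt) = 1 − e^(−0.79 × 0.7) = 1 − e^(−0.553) ≈ 0.4248.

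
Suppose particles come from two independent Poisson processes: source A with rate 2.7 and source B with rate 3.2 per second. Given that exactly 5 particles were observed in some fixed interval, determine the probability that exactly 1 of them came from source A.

Given the total, each event is independently from source A with probability p = λ_A/(λ_A+λ_B) = 2.7/5.9 ≈ 0.4576.
So K ~ Binomial(5, 2.7/5.9): P(K = 1) = C(5,1) · (2.7/5.9)^1 · (3.2/5.9)^4 ≈ 0.1980.

0.1980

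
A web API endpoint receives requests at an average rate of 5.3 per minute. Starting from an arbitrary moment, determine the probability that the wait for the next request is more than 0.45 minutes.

0.0921

The wait for the next event is exponential with rate λ = 5.3 per minute.
P(T > 0.45) = e^(−λt) = e^(−5.3 × 0.45) = e^(−2.385) ≈ 0.0921.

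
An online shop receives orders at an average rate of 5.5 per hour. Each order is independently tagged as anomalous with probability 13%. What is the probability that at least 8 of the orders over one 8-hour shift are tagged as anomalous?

Thinning: the orders that are tagged as anomalous themselves form a Poisson process with rate 0.13 × 5.5 = 0.715 per hour.
Over the interval, μ = 0.715 × 8 = 5.72 (an 8-hour shift = 8 hours).
P(N ≥ 8) = 1 − P(N ≤ 7) ≈ 0.2185.

0.2185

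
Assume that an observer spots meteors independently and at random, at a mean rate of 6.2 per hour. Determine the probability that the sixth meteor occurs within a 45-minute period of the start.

Over the interval, μ = 6.2 × 0.75 = 4.65 (a 45-minute period = 0.75 hours).
The sixth arrival falls in the interval iff at least 6 events occur there: P(S_6 ≤ t) = P(N ≥ 6) = 1 − P(N ≤ 5) ≈ 0.3229.

0.3229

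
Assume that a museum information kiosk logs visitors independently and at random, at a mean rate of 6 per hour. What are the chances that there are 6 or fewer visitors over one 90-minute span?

Over the interval, μ = 6 × 1.5 = 9 (a 90-minute span = 1.5 hours).
P(N ≤ 6) = Σ_{j=0}^{6} e^(−μ) μ^j/j! ≈ 0.2068.

0.2068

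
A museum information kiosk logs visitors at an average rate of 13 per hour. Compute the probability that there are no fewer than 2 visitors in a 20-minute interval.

0.9300

Over the interval, μ = 13 × 1/3 ≈ 4.33333 (a 20-minute interval = 1/3 hours).
P(N ≥ 2) = 1 − P(N ≤ 1) = 1 − Σ_{j=0}^{1} e^(−μ) μ^j/j! ≈ 0.9300.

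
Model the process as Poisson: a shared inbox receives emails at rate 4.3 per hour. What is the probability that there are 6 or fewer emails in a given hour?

With mean μ = 4.3 per hour,
P(N ≤ 6) = Σ_{j=0}^{6} e^(−μ) μ^j/j! ≈ 0.8558.

0.8558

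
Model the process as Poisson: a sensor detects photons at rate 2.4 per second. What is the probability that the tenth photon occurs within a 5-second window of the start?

0.7576

Over the interval, μ = 2.4 × 5 = 12 (a 5-second window = 5 seconds).
The tenth arrival falls in the interval iff at least 10 events occur there: P(S_10 ≤ t) = P(N ≥ 10) = 1 − P(N ≤ 9) ≈ 0.7576.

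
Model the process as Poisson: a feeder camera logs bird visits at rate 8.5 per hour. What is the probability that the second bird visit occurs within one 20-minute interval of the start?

Over the interval, μ = 8.5 × 1/3 ≈ 2.83333 (a 20-minute interval = 1/3 hours).
The second arrival falls in the interval iff at least 2 events occur there: P(S_2 ≤ t) = P(N ≥ 2) = 1 − P(N ≤ 1) ≈ 0.7745.

0.7745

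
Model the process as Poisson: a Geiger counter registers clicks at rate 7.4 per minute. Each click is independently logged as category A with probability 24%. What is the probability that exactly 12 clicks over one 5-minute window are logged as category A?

Thinning: the clicks that are logged as category A themselves form a Poisson process with rate 0.24 × 7.4 = 1.776 per minute.
Over the interval, μ = 1.776 × 5 = 8.88 (a 5-minute window = 5 minutes).
P(N = 12) = e^(−8.88) · 8.88^12/12! ≈ 0.0698.

0.0698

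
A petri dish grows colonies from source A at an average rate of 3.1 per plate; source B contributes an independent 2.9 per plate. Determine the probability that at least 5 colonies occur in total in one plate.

0.7149

Independent Poisson processes superpose: combined rate λ = 3.1 + 2.9 = 6 per plate.
So μ = 6.
P(N ≥ 5) = 1 − P(N ≤ 4) ≈ 0.7149.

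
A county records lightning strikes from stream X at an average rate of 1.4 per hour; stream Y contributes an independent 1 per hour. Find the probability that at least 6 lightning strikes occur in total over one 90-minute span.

Independent Poisson processes superpose: combined rate λ = 1.4 + 1 = 2.4 per hour.
Over the interval, μ = 2.4 × 1.5 = 3.6 (a 90-minute span = 1.5 hours).
P(N ≥ 6) = 1 − P(N ≤ 5) ≈ 0.1559.

0.1559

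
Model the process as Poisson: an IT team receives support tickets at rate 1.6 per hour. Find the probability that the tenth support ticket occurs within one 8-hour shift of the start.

Over the interval, μ = 1.6 × 8 = 12.8 (an 8-hour shift = 8 hours).
The tenth arrival falls in the interval iff at least 10 events occur there: P(S_10 ≤ t) = P(N ≥ 10) = 1 − P(N ≤ 9) ≈ 0.8206.

0.8206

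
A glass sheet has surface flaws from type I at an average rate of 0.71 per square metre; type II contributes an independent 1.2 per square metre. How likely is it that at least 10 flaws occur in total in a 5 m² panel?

Independent Poisson processes superpose: combined rate λ = 0.71 + 1.2 = 1.91 per square metre.
Over the interval, μ = 1.91 × 5 = 9.55 (a 5 m² panel = 5 square metres).
P(N ≥ 10) = 1 − P(N ≤ 9) ≈ 0.4847.

0.4847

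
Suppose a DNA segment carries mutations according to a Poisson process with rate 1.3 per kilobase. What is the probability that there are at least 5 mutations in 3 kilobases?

Over the interval, μ = 1.3 × 3 = 3.9 (3 kilobases).
P(N ≥ 5) = 1 − P(N ≤ 4) = 1 − Σ_{j=0}^{4} e^(−μ) μ^j/j! ≈ 0.3516.

0.3516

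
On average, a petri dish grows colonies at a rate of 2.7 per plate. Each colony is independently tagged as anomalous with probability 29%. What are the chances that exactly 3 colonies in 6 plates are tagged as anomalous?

Thinning: the colonies that are tagged as anomalous themselves form a Poisson process with rate 0.29 × 2.7 = 0.783 per plate.
Over the interval, μ = 0.783 × 6 = 4.698 (6 plates).
P(N = 3) = e^(−4.698) · 4.698^3/3! ≈ 0.1575.

0.1575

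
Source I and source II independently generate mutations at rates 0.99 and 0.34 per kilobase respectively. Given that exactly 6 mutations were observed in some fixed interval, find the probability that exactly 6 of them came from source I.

Given the total, each event is independently from source I with probability p = λ_I/(λ_I+λ_II) = 0.99/1.33 ≈ 0.7444.
So K ~ Binomial(6, 0.99/1.33): P(K = 6) = C(6,6) · (0.99/1.33)^6 · (0.34/1.33)^0 ≈ 0.1701.

0.1701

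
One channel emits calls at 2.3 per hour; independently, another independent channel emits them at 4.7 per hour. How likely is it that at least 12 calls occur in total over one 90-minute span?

0.3613

Independent Poisson processes superpose: combined rate λ = 2.3 + 4.7 = 7 per hour.
Over the interval, μ = 7 × 1.5 = 10.5 (a 90-minute span = 1.5 hours).
P(N ≥ 12) = 1 − P(N ≤ 11) ≈ 0.3613.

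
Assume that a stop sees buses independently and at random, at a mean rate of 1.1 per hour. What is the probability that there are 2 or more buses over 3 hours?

Over the interval, μ = 1.1 × 3 = 3.3 (3 hours).
P(N ≥ 2) = 1 − P(N ≤ 1) = 1 − Σ_{j=0}^{1} e^(−μ) μ^j/j! ≈ 0.8414.

0.8414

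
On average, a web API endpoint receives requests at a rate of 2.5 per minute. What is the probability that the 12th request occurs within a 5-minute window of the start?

Over the interval, μ = 2.5 × 5 = 12.5 (a 5-minute window = 5 minutes).
The 12th arrival falls in the interval iff at least 12 events occur there: P(S_12 ≤ t) = P(N ≥ 12) = 1 − P(N ≤ 11) ≈ 0.5942.

0.5942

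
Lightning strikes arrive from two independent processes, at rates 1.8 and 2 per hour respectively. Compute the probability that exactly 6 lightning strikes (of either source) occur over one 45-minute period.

Independent Poisson processes superpose: combined rate λ = 1.8 + 2 = 3.8 per hour.
Over the interval, μ = 3.8 × 0.75 = 2.85 (a 45-minute period = 0.75 hours).
P(N = 6) = e^(−2.85) · 2.85^6/6! ≈ 0.0431.

0.0431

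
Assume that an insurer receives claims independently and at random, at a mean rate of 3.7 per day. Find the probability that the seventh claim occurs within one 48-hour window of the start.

Over the interval, μ = 3.7 × 2 = 7.4 (a 48-hour window = 2 days).
The seventh arrival falls in the interval iff at least 7 events occur there: P(S_7 ≤ t) = P(N ≥ 7) = 1 − P(N ≤ 6) ≈ 0.6080.

0.6080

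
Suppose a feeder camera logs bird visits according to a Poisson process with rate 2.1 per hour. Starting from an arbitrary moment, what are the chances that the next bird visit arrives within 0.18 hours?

Inter-arrival times are exponential with rate λ = 2.1 per hour.
P(T ≤ 0.18) = 1 − e^(−λt) = 1 − e^(−2.1 × 0.18) = 1 − e^(−0.378) ≈ 0.3148.

0.3148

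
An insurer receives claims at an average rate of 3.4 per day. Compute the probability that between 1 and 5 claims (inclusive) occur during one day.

With mean μ = 3.4 per day,
P(1 ≤ N ≤ 5) = Σ_{j=1}^{5} e^(−3.4) · 3.4^j/j! ≈ 0.8372.

0.8372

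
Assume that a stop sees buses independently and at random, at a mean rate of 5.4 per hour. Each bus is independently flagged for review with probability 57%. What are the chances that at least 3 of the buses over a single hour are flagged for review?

Thinning: the buses that are flagged for review themselves form a Poisson process with rate 0.57 × 5.4 = 3.078 per hour.
So μ = 3.078.
P(N ≥ 3) = 1 − P(N ≤ 2) ≈ 0.5941.

0.5941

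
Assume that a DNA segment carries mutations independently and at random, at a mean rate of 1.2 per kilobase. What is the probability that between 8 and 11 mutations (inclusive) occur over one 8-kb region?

0.4828

Over the interval, μ = 1.2 × 8 = 9.6 (an 8-kb region = 8 kilobases).
P(8 ≤ N ≤ 11) = Σ_{j=8}^{11} e^(−9.6) · 9.6^j/j! ≈ 0.4828.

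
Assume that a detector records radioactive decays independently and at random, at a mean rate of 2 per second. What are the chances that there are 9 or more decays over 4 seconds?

0.4075

Over the interval, μ = 2 × 4 = 8 (4 seconds).
P(N ≥ 9) = 1 − P(N ≤ 8) = 1 − Σ_{j=0}^{8} e^(−μ) μ^j/j! ≈ 0.4075.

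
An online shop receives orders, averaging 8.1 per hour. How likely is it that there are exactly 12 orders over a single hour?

0.0505

With mean μ = 8.1 per hour,
P(N = 12) = e^(−μ) μ^12/12! = e^(−8.1) · 8.1^12/479001600 ≈ 0.0505.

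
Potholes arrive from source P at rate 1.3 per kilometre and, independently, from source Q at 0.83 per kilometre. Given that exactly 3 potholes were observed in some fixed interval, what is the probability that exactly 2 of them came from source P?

Given the total, each event is independently from source P with probability p = λ_P/(λ_P+λ_Q) = 1.3/2.13 ≈ 0.6103.
So K ~ Binomial(3, 1.3/2.13): P(K = 2) = C(3,2) · (1.3/2.13)^2 · (0.83/2.13)^1 ≈ 0.4355.

0.4355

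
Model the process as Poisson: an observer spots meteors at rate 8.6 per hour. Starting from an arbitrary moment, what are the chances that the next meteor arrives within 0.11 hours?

0.6117

Inter-arrival times are exponential with rate λ = 8.6 per hour.
P(T ≤ 0.11) = 1 − e^(−λt) = 1 − e^(−8.6 × 0.11) = 1 − e^(−0.946) ≈ 0.6117.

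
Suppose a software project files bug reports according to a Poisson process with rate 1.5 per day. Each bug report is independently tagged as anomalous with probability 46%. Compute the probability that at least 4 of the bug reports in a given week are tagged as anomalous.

Thinning: the bug reports that are tagged as anomalous themselves form a Poisson process with rate 0.46 × 1.5 = 0.69 per day.
Over the interval, μ = 0.69 × 7 = 4.83 (a week = 7 days).
P(N ≥ 4) = 1 − P(N ≤ 3) ≈ 0.7103.

0.7103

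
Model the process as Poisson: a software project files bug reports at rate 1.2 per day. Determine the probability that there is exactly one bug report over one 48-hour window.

0.2177

Over the interval, μ = 1.2 × 2 = 2.4 (a 48-hour window = 2 days).
P(N = 1) = e^(−μ) μ^1/1! = e^(−2.4) · 2.4^1/1 ≈ 0.2177.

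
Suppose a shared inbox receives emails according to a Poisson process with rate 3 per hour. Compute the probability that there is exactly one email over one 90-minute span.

0.0500

Over the interval, μ = 3 × 1.5 = 4.5 (a 90-minute span = 1.5 hours).
P(N = 1) = e^(−μ) μ^1/1! = e^(−4.5) · 4.5^1/1 ≈ 0.0500.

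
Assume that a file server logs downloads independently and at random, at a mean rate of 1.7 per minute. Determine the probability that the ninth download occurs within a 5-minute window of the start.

Over the interval, μ = 1.7 × 5 = 8.5 (a 5-minute window = 5 minutes).
The ninth arrival falls in the interval iff at least 9 events occur there: P(S_9 ≤ t) = P(N ≥ 9) = 1 − P(N ≤ 8) ≈ 0.4769.

0.4769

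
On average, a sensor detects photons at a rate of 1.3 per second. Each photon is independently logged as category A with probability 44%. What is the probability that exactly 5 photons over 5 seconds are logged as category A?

0.0913

Thinning: the photons that are logged as category A themselves form a Poisson process with rate 0.44 × 1.3 = 0.572 per second.
Over the interval, μ = 0.572 × 5 = 2.86 (5 seconds).
P(N = 5) = e^(−2.86) · 2.86^5/5! ≈ 0.0913.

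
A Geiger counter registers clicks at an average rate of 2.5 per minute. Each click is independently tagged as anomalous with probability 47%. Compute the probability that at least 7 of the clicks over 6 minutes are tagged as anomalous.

Thinning: the clicks that are tagged as anomalous themselves form a Poisson process with rate 0.47 × 2.5 = 1.175 per minute.
Over the interval, μ = 1.175 × 6 = 7.05 (6 minutes).
P(N ≥ 7) = 1 − P(N ≤ 6) ≈ 0.5577.

0.5577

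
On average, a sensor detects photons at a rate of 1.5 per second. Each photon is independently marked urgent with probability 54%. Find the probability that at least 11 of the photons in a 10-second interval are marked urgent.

0.1942

Thinning: the photons that are marked urgent themselves form a Poisson process with rate 0.54 × 1.5 = 0.81 per second.
Over the interval, μ = 0.81 × 10 = 8.1 (a 10-second interval = 10 seconds).
P(N ≥ 11) = 1 − P(N ≤ 10) ≈ 0.1942.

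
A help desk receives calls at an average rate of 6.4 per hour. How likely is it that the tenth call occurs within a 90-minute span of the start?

0.4911

Over the interval, μ = 6.4 × 1.5 = 9.6 (a 90-minute span = 1.5 hours).
The tenth arrival falls in the interval iff at least 10 events occur there: P(S_10 ≤ t) = P(N ≥ 10) = 1 − P(N ≤ 9) ≈ 0.4911.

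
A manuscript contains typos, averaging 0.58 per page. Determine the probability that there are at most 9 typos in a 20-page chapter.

Over the interval, μ = 0.58 × 20 = 11.6 (a 20-page chapter = 20 pages).
P(N ≤ 9) = Σ_{j=0}^{9} e^(−μ) μ^j/j! ≈ 0.2791.

0.2791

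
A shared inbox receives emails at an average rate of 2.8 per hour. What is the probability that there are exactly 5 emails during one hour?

0.0872

With mean μ = 2.8 per hour,
P(N = 5) = e^(−μ) μ^5/5! = e^(−2.8) · 2.8^5/120 ≈ 0.0872.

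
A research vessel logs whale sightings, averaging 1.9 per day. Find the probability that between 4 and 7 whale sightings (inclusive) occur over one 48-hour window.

Over the interval, μ = 1.9 × 2 = 3.8 (a 48-hour window = 2 days).
P(4 ≤ N ≤ 7) = Σ_{j=4}^{7} e^(−3.8) · 3.8^j/j! ≈ 0.4864.

0.4864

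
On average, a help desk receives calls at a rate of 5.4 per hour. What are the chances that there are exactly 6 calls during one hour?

With mean μ = 5.4 per hour,
P(N = 6) = e^(−μ) μ^6/6! = e^(−5.4) · 5.4^6/720 ≈ 0.1555.

0.1555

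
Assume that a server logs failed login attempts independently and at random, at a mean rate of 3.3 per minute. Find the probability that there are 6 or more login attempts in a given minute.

With mean μ = 3.3 per minute,
P(N ≥ 6) = 1 − P(N ≤ 5) = 1 − Σ_{j=0}^{5} e^(−μ) μ^j/j! ≈ 0.1171.

0.1171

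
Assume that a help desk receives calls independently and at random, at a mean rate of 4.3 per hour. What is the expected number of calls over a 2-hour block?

8.6

E[N] = λt = 4.3 × 2 = 8.6 (a 2-hour block = 2 hours).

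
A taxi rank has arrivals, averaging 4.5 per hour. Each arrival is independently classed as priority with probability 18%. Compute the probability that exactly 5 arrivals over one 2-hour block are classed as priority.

Thinning: the arrivals that are classed as priority themselves form a Poisson process with rate 0.18 × 4.5 = 0.81 per hour.
Over the interval, μ = 0.81 × 2 = 1.62 (a 2-hour block = 2 hours).
P(N = 5) = e^(−1.62) · 1.62^5/5! ≈ 0.0184.

0.0184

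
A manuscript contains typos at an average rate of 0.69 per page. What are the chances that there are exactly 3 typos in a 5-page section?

Over the interval, μ = 0.69 × 5 = 3.45 (a 5-page section = 5 pages).
P(N = 3) = e^(−μ) μ^3/3! = e^(−3.45) · 3.45^3/6 ≈ 0.2173.

0.2173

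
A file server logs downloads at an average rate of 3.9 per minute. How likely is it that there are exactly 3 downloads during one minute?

0.2001

With mean μ = 3.9 per minute,
P(N = 3) = e^(−μ) μ^3/3! = e^(−3.9) · 3.9^3/6 ≈ 0.2001.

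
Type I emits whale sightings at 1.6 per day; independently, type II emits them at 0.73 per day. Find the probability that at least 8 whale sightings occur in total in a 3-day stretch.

0.3998

Independent Poisson processes superpose: combined rate λ = 1.6 + 0.73 = 2.33 per day.
Over the interval, μ = 2.33 × 3 = 6.99 (a 3-day stretch = 3 days).
P(N ≥ 8) = 1 − P(N ≤ 7) ≈ 0.3998.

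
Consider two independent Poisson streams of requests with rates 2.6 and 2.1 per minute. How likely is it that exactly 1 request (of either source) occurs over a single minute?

0.0427

Independent Poisson processes superpose: combined rate λ = 2.6 + 2.1 = 4.7 per minute.
So μ = 4.7.
P(N = 1) = e^(−4.7) · 4.7^1/1! ≈ 0.0427.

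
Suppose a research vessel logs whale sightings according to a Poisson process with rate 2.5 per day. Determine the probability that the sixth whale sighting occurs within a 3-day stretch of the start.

0.7586

Over the interval, μ = 2.5 × 3 = 7.5 (a 3-day stretch = 3 days).
The sixth arrival falls in the interval iff at least 6 events occur there: P(S_6 ≤ t) = P(N ≥ 6) = 1 − P(N ≤ 5) ≈ 0.7586.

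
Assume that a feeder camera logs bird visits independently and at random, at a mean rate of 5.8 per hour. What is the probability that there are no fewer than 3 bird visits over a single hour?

0.9285

With mean μ = 5.8 per hour,
P(N ≥ 3) = 1 − P(N ≤ 2) = 1 − Σ_{j=0}^{2} e^(−μ) μ^j/j! ≈ 0.9285.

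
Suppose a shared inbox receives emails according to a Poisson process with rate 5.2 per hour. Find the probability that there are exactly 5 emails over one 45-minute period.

Over the interval, μ = 5.2 × 0.75 = 3.9 (a 45-minute period = 0.75 hours).
P(N = 5) = e^(−μ) μ^5/5! = e^(−3.9) · 3.9^5/120 ≈ 0.1522.

0.1522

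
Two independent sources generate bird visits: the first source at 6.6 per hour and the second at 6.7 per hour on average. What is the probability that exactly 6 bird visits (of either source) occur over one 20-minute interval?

Independent Poisson processes superpose: combined rate λ = 6.6 + 6.7 = 13.3 per hour.
Over the interval, μ = 13.3 × 1/3 ≈ 4.43333 (a 20-minute interval = 1/3 hours).
P(N = 6) = e^(−4.43333) · 4.43333^6/6! ≈ 0.1252.

0.1252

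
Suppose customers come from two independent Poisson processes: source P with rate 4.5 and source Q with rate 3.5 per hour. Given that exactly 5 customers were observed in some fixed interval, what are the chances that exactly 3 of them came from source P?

Given the total, each event is independently from source P with probability p = λ_P/(λ_P+λ_Q) = 4.5/8 = 0.5625.
So K ~ Binomial(5, 4.5/8): P(K = 3) = C(5,3) · (4.5/8)^3 · (3.5/8)^2 ≈ 0.3407.

0.3407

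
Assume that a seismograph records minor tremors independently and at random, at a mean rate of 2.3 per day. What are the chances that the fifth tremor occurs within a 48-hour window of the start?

Over the interval, μ = 2.3 × 2 = 4.6 (a 48-hour window = 2 days).
The fifth arrival falls in the interval iff at least 5 events occur there: P(S_5 ≤ t) = P(N ≥ 5) = 1 − P(N ≤ 4) ≈ 0.4868.

0.4868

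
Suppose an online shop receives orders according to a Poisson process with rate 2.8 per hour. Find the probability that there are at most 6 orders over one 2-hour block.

0.6703

Over the interval, μ = 2.8 × 2 = 5.6 (a 2-hour block = 2 hours).
P(N ≤ 6) = Σ_{j=0}^{6} e^(−μ) μ^j/j! ≈ 0.6703.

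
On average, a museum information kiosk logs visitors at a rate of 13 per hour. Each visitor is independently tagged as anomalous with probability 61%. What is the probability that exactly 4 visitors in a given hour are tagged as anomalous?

Thinning: the visitors that are tagged as anomalous themselves form a Poisson process with rate 0.61 × 13 = 7.93 per hour.
So μ = 7.93.
P(N = 4) = e^(−7.93) · 7.93^4/4! ≈ 0.0593.

0.0593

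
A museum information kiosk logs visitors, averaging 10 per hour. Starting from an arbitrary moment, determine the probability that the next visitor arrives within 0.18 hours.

Inter-arrival times are exponential with rate λ = 10 per hour.
P(T ≤ 0.18) = 1 − e^(−λt) = 1 − e^(−10 × 0.18) = 1 − e^(−1.8) ≈ 0.8347.

0.8347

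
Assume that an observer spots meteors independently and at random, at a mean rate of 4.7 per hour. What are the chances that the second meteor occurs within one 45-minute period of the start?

0.8667

Over the interval, μ = 4.7 × 0.75 = 3.525 (a 45-minute period = 0.75 hours).
The second arrival falls in the interval iff at least 2 events occur there: P(S_2 ≤ t) = P(N ≥ 2) = 1 − P(N ≤ 1) ≈ 0.8667.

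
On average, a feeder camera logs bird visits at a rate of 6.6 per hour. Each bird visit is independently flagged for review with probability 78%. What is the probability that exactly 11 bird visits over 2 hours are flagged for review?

Thinning: the bird visits that are flagged for review themselves form a Poisson process with rate 0.78 × 6.6 = 5.148 per hour.
Over the interval, μ = 5.148 × 2 = 10.296 (2 hours).
P(N = 11) = e^(−10.296) · 10.296^11/11! ≈ 0.1166.

0.1166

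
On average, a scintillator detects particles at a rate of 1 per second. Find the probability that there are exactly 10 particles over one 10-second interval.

Over the interval, μ = 1 × 10 = 10 (a 10-second interval = 10 seconds).
P(N = 10) = e^(−μ) μ^10/10! = e^(−10) · 10^10/3628800 ≈ 0.1251.

0.1251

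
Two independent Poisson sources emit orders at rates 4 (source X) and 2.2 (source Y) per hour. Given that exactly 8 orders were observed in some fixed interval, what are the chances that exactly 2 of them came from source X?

0.0233

Given the total, each event is independently from source X with probability p = λ_X/(λ_X+λ_Y) = 4/6.2 ≈ 0.6452.
So K ~ Binomial(8, 4/6.2): P(K = 2) = C(8,2) · (4/6.2)^2 · (2.2/6.2)^6 ≈ 0.0233.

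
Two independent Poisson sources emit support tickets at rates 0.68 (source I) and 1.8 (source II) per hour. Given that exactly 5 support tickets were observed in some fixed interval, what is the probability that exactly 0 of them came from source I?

Given the total, each event is independently from source I with probability p = λ_I/(λ_I+λ_II) = 0.68/2.48 ≈ 0.2742.
So K ~ Binomial(5, 0.68/2.48): P(K = 0) = C(5,0) · (0.68/2.48)^0 · (1.8/2.48)^5 ≈ 0.2014.

0.2014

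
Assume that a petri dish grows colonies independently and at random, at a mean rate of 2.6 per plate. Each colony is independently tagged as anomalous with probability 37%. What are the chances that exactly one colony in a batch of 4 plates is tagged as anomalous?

Thinning: the colonies that are tagged as anomalous themselves form a Poisson process with rate 0.37 × 2.6 = 0.962 per plate.
Over the interval, μ = 0.962 × 4 = 3.848 (a batch of 4 plates = 4 plates).
P(N = 1) = e^(−3.848) · 3.848^1/1! ≈ 0.0820.

0.0820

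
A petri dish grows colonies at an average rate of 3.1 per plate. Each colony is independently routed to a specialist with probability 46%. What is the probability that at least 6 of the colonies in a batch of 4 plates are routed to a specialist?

0.5057

Thinning: the colonies that are routed to a specialist themselves form a Poisson process with rate 0.46 × 3.1 = 1.426 per plate.
Over the interval, μ = 1.426 × 4 = 5.704 (a batch of 4 plates = 4 plates).
P(N ≥ 6) = 1 − P(N ≤ 5) ≈ 0.5057.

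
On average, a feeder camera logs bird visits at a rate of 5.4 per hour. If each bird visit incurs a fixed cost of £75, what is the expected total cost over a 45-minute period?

E[N] = 5.4 × 0.75 = 4.05 (a 45-minute period = 0.75 hours); E[cost] = 4.05 × £75 = £303.75.

£303.75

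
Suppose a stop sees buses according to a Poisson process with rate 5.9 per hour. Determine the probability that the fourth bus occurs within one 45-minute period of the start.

Over the interval, μ = 5.9 × 0.75 = 4.425 (a 45-minute period = 0.75 hours).
The fourth arrival falls in the interval iff at least 4 events occur there: P(S_4 ≤ t) = P(N ≥ 4) = 1 − P(N ≤ 3) ≈ 0.6449.

0.6449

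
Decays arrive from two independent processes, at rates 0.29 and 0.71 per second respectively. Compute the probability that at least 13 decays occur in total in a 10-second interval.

0.2084

Independent Poisson processes superpose: combined rate λ = 0.29 + 0.71 = 1 per second.
Over the interval, μ = 1 × 10 = 10 (a 10-second interval = 10 seconds).
P(N ≥ 13) = 1 − P(N ≤ 12) ≈ 0.2084.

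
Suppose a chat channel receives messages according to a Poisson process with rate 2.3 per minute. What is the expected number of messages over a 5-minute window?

E[N] = λt = 2.3 × 5 = 11.5 (a 5-minute window = 5 minutes).

11.5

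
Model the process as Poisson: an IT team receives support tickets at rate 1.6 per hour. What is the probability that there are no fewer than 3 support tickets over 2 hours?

Over the interval, μ = 1.6 × 2 = 3.2 (2 hours).
P(N ≥ 3) = 1 − P(N ≤ 2) = 1 − Σ_{j=0}^{2} e^(−μ) μ^j/j! ≈ 0.6201.

0.6201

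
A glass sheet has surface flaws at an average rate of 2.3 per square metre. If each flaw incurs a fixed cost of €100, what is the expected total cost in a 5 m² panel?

E[N] = 2.3 × 5 = 11.5 (a 5 m² panel = 5 square metres); E[cost] = 11.5 × €100 = €1150.

€1150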